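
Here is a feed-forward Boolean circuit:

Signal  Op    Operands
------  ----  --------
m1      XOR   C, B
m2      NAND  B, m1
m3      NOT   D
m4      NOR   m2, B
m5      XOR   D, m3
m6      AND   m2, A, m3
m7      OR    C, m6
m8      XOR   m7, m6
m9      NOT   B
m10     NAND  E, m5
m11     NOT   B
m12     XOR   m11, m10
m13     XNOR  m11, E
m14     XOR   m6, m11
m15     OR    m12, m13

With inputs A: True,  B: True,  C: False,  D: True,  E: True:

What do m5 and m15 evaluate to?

m5 = True, m15 = False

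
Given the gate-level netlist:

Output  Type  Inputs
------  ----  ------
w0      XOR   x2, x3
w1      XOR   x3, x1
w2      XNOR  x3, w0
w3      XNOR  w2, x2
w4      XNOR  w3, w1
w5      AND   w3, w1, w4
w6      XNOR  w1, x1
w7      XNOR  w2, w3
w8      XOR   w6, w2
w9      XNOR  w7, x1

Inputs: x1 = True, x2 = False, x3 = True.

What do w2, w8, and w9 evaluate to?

w2 = True; w8 = True; w9 = False

w0 = x2 XOR x3 = False XOR True = True
w1 = x3 XOR x1 = True XOR True = False
w2 = x3 XNOR w0 = True XNOR True = True
w3 = w2 XNOR x2 = True XNOR False = False
w6 = w1 XNOR x1 = False XNOR True = False
w7 = w2 XNOR w3 = True XNOR False = False
w8 = w6 XOR w2 = False XOR True = True
w9 = w7 XNOR x1 = False XNOR True = False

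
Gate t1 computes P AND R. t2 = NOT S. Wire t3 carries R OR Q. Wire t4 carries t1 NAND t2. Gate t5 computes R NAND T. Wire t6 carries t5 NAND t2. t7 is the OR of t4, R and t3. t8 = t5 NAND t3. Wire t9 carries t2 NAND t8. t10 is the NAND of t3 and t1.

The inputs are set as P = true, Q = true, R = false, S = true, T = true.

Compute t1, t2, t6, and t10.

t1 = false, t2 = false, t6 = true, t10 = true

t1 = P AND R = true AND false = false
t2 = NOT S = NOT true = false
t3 = R OR Q = false OR true = true
t5 = R NAND T = false NAND true = true
t6 = t5 NAND t2 = true NAND false = true
t10 = t3 NAND t1 = true NAND false = true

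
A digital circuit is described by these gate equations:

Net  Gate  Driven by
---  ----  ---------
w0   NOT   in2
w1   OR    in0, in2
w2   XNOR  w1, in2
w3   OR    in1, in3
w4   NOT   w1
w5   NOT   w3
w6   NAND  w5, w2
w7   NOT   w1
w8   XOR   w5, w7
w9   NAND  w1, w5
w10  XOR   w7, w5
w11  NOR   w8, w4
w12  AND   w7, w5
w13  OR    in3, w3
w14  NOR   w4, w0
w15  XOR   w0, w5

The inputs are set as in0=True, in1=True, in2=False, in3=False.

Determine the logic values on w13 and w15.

w13 = True, w15 = True

w0 = NOT in2 = NOT False = True
w3 = in1 OR in3 = True OR False = True
w5 = NOT w3 = NOT True = False
w13 = in3 OR w3 = False OR True = True
w15 = w0 XOR w5 = True XOR False = True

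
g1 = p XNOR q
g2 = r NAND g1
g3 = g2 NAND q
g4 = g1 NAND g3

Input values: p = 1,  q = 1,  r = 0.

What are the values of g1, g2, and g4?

g1 = p XNOR q = 1 XNOR 1 = 1
g2 = r NAND g1 = 0 NAND 1 = 1
g3 = g2 NAND q = 1 NAND 1 = 0
g4 = g1 NAND g3 = 1 NAND 0 = 1

g1 = 1  g2 = 1  g4 = 1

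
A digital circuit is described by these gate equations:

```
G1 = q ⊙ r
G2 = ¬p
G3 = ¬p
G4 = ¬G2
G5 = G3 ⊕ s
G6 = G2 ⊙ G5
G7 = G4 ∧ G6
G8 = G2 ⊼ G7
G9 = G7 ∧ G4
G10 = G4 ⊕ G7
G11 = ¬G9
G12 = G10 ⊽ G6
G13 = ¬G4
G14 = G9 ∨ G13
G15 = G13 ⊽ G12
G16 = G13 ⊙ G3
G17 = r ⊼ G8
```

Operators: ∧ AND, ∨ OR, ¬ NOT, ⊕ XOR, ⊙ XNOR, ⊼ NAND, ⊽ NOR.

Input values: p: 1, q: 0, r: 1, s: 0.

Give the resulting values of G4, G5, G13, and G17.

G4 = 1; G5 = 0; G13 = 0; G17 = 0

G2 = NOT p = NOT 1 = 0
G3 = NOT p = NOT 1 = 0
G4 = NOT G2 = NOT 0 = 1
G5 = G3 XOR s = 0 XOR 0 = 0
G6 = G2 XNOR G5 = 0 XNOR 0 = 1
G7 = G4 AND G6 = 1 AND 1 = 1
G8 = G2 NAND G7 = 0 NAND 1 = 1
G13 = NOT G4 = NOT 1 = 0
G17 = r NAND G8 = 1 NAND 1 = 0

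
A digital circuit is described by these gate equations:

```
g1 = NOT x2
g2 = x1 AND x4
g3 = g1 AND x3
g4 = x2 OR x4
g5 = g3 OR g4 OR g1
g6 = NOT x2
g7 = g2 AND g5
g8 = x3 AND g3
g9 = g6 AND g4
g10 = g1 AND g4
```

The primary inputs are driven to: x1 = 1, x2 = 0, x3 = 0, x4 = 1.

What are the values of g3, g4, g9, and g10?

g3 = 0; g4 = 1; g9 = 1; g10 = 1

g1 = NOT x2 = NOT 0 = 1
g3 = g1 AND x3 = 1 AND 0 = 0
g4 = x2 OR x4 = 0 OR 1 = 1
g6 = NOT x2 = NOT 0 = 1
g9 = g6 AND g4 = 1 AND 1 = 1
g10 = g1 AND g4 = 1 AND 1 = 1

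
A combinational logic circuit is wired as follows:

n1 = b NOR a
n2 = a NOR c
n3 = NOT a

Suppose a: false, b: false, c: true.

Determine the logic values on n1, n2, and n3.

n1 = true, n2 = false, n3 = true

n1 = false NOR false = true
n2 = false NOR true = false
n3 = NOT false = true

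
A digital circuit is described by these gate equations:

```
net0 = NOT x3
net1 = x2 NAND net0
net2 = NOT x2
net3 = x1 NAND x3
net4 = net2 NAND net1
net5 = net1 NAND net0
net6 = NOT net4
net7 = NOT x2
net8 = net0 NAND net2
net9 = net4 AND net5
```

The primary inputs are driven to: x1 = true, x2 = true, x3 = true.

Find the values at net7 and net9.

net7 = false, net9 = true

net0 = NOT x3 = NOT true = false
net1 = x2 NAND net0 = true NAND false = true
net2 = NOT x2 = NOT true = false
net4 = net2 NAND net1 = false NAND true = true
net5 = net1 NAND net0 = true NAND false = true
net7 = NOT x2 = NOT true = false
net9 = net4 AND net5 = true AND true = true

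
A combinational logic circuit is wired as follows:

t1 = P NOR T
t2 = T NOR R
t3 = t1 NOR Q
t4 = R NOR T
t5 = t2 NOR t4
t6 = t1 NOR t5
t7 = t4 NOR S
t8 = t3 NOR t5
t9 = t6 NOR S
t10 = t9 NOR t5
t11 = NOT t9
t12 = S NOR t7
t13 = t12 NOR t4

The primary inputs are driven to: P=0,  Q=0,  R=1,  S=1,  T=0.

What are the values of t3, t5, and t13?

t1 = P NOR T = 0 NOR 0 = 1
t2 = T NOR R = 0 NOR 1 = 0
t3 = t1 NOR Q = 1 NOR 0 = 0
t4 = R NOR T = 1 NOR 0 = 0
t5 = t2 NOR t4 = 0 NOR 0 = 1
t7 = t4 NOR S = 0 NOR 1 = 0
t12 = S NOR t7 = 1 NOR 0 = 0
t13 = t12 NOR t4 = 0 NOR 0 = 1

t3 = 0; t5 = 1; t13 = 1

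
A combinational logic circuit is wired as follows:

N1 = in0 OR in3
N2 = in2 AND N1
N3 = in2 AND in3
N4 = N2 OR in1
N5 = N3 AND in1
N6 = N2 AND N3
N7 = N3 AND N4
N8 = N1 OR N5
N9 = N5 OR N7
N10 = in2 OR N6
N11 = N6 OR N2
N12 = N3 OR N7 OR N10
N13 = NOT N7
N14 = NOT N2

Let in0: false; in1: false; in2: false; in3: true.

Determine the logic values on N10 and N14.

N1 = in0 OR in3 = false OR true = true
N2 = in2 AND N1 = false AND true = false
N3 = in2 AND in3 = false AND true = false
N6 = N2 AND N3 = false AND false = false
N10 = in2 OR N6 = false OR false = false
N14 = NOT N2 = NOT false = true

N10 = false  N14 = true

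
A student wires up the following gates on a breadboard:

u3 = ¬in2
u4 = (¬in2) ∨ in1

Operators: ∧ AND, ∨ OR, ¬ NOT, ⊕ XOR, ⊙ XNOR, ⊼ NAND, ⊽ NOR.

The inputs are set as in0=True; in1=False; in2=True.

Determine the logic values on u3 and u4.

u3 = ¬True = False
u4 = (¬True) ∨ False = False

u3 = False, u4 = False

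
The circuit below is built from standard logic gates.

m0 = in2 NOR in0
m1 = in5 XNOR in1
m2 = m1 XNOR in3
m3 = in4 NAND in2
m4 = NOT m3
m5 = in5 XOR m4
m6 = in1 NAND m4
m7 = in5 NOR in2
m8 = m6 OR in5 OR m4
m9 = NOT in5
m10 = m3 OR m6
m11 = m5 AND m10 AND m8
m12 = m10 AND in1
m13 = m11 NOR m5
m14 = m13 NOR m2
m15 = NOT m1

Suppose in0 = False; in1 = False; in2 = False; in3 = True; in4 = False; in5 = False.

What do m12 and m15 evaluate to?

m12 = False, m15 = False

m1 = in5 XNOR in1 = False XNOR False = True
m3 = in4 NAND in2 = False NAND False = True
m4 = NOT m3 = NOT True = False
m6 = in1 NAND m4 = False NAND False = True
m10 = m3 OR m6 = True OR True = True
m12 = m10 AND in1 = True AND False = False
m15 = NOT m1 = NOT True = False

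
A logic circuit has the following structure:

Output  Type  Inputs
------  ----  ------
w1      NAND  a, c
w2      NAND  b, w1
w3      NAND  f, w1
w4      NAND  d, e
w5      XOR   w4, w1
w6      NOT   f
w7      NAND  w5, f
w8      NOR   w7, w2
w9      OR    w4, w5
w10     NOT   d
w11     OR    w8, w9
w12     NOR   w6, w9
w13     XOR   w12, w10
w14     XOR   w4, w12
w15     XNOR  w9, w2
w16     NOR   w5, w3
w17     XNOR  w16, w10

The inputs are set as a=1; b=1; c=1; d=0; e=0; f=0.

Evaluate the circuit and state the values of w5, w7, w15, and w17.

w1 = a NAND c = 1 NAND 1 = 0
w2 = b NAND w1 = 1 NAND 0 = 1
w3 = f NAND w1 = 0 NAND 0 = 1
w4 = d NAND e = 0 NAND 0 = 1
w5 = w4 XOR w1 = 1 XOR 0 = 1
w7 = w5 NAND f = 1 NAND 0 = 1
w9 = w4 OR w5 = 1 OR 1 = 1
w10 = NOT d = NOT 0 = 1
w15 = w9 XNOR w2 = 1 XNOR 1 = 1
w16 = w5 NOR w3 = 1 NOR 1 = 0
w17 = w16 XNOR w10 = 0 XNOR 1 = 0

w5 = 1  w7 = 1  w15 = 1  w17 = 0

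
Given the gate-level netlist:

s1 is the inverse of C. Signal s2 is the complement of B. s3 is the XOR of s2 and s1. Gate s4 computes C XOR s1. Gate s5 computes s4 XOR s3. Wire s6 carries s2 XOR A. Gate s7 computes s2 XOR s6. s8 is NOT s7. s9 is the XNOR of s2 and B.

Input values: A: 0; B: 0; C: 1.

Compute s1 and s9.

s1 = 0, s9 = 0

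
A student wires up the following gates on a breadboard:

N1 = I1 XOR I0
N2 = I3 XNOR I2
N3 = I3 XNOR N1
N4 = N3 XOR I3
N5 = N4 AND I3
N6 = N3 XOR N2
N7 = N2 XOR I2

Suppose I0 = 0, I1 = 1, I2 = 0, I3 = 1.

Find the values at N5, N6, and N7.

N1 = I1 XOR I0 = 1 XOR 0 = 1
N2 = I3 XNOR I2 = 1 XNOR 0 = 0
N3 = I3 XNOR N1 = 1 XNOR 1 = 1
N4 = N3 XOR I3 = 1 XOR 1 = 0
N5 = N4 AND I3 = 0 AND 1 = 0
N6 = N3 XOR N2 = 1 XOR 0 = 1
N7 = N2 XOR I2 = 0 XOR 0 = 0

N5 = 0; N6 = 1; N7 = 0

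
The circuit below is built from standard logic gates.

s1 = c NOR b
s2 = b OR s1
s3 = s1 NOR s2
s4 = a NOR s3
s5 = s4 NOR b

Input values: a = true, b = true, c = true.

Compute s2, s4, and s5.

s2 = true  s4 = false  s5 = false

s1 = c NOR b = true NOR true = false
s2 = b OR s1 = true OR false = true
s3 = s1 NOR s2 = false NOR true = false
s4 = a NOR s3 = true NOR false = false
s5 = s4 NOR b = false NOR true = false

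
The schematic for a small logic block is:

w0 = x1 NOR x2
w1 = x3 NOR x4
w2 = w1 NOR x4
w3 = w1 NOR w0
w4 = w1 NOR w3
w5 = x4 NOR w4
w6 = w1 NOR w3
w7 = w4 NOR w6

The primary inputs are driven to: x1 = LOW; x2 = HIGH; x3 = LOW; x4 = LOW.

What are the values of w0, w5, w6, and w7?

w0 = LOW, w5 = HIGH, w6 = LOW, w7 = HIGH

w0 = x1 NOR x2 = LOW NOR HIGH = LOW
w1 = x3 NOR x4 = LOW NOR LOW = HIGH
w3 = w1 NOR w0 = HIGH NOR LOW = LOW
w4 = w1 NOR w3 = HIGH NOR LOW = LOW
w5 = x4 NOR w4 = LOW NOR LOW = HIGH
w6 = w1 NOR w3 = HIGH NOR LOW = LOW
w7 = w4 NOR w6 = LOW NOR LOW = HIGH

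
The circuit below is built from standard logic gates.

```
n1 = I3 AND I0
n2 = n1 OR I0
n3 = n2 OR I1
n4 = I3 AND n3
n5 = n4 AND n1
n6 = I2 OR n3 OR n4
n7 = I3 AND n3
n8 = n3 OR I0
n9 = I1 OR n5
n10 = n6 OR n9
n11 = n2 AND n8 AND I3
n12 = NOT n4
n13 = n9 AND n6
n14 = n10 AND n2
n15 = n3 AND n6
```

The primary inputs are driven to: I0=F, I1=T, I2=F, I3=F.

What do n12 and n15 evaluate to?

n12 = T  n15 = T

n1 = I3 AND I0 = F AND F = F
n2 = n1 OR I0 = F OR F = F
n3 = n2 OR I1 = F OR T = T
n4 = I3 AND n3 = F AND T = F
n6 = I2 OR n3 OR n4 = F OR T OR F = T
n12 = NOT n4 = NOT F = T
n15 = n3 AND n6 = T AND T = T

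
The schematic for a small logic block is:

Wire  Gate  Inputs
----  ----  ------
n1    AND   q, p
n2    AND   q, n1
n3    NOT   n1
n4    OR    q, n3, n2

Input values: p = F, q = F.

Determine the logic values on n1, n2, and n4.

n1 = q AND p = F AND F = F
n2 = q AND n1 = F AND F = F
n3 = NOT n1 = NOT F = T
n4 = q OR n3 OR n2 = F OR T OR F = T

n1 = F, n2 = F, n4 = T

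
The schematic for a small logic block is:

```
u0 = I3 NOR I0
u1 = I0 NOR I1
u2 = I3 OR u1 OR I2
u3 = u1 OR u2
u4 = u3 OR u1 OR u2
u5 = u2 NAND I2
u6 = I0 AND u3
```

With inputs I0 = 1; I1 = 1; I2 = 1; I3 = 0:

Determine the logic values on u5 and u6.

u1 = I0 NOR I1 = 1 NOR 1 = 0
u2 = I3 OR u1 OR I2 = 0 OR 0 OR 1 = 1
u3 = u1 OR u2 = 0 OR 1 = 1
u5 = u2 NAND I2 = 1 NAND 1 = 0
u6 = I0 AND u3 = 1 AND 1 = 1

u5 = 0, u6 = 1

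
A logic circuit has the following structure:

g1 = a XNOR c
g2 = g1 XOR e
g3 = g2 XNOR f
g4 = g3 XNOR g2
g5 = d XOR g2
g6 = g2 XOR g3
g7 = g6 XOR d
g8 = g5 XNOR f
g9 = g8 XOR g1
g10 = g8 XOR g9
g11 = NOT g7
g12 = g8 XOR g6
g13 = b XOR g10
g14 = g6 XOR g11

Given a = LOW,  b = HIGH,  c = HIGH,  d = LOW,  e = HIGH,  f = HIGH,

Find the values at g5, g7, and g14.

g1 = a XNOR c = LOW XNOR HIGH = LOW
g2 = g1 XOR e = LOW XOR HIGH = HIGH
g3 = g2 XNOR f = HIGH XNOR HIGH = HIGH
g5 = d XOR g2 = LOW XOR HIGH = HIGH
g6 = g2 XOR g3 = HIGH XOR HIGH = LOW
g7 = g6 XOR d = LOW XOR LOW = LOW
g11 = NOT g7 = NOT LOW = HIGH
g14 = g6 XOR g11 = LOW XOR HIGH = HIGH

g5 = HIGH, g7 = LOW, g14 = HIGH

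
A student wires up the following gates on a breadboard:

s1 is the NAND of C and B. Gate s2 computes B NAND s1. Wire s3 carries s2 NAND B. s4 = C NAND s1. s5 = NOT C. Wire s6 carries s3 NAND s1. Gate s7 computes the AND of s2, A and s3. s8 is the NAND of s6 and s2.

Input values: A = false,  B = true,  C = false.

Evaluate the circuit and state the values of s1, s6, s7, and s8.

s1 = C NAND B = false NAND true = true
s2 = B NAND s1 = true NAND true = false
s3 = s2 NAND B = false NAND true = true
s6 = s3 NAND s1 = true NAND true = false
s7 = s2 AND A AND s3 = false AND false AND true = false
s8 = s6 NAND s2 = false NAND false = true

s1 = true, s6 = false, s7 = false, s8 = true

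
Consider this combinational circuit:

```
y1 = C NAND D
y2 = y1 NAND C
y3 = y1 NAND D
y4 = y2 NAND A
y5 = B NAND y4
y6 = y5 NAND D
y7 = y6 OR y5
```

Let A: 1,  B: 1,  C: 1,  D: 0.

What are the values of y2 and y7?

y1 = C NAND D = 1 NAND 0 = 1
y2 = y1 NAND C = 1 NAND 1 = 0
y4 = y2 NAND A = 0 NAND 1 = 1
y5 = B NAND y4 = 1 NAND 1 = 0
y6 = y5 NAND D = 0 NAND 0 = 1
y7 = y6 OR y5 = 1 OR 0 = 1

y2 = 0, y7 = 1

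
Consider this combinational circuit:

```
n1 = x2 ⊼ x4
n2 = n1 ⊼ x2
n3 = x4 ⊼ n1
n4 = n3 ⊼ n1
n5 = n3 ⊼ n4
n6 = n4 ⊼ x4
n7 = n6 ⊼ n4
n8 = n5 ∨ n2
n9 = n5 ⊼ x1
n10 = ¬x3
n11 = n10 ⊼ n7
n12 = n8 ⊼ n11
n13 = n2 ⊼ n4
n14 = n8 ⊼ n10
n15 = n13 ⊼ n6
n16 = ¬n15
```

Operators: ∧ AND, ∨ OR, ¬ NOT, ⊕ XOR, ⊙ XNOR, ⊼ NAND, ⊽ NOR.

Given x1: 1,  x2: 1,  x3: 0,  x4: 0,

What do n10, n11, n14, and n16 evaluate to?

n10 = 1, n11 = 0, n14 = 0, n16 = 1

n1 = x2 NAND x4 = 1 NAND 0 = 1
n2 = n1 NAND x2 = 1 NAND 1 = 0
n3 = x4 NAND n1 = 0 NAND 1 = 1
n4 = n3 NAND n1 = 1 NAND 1 = 0
n5 = n3 NAND n4 = 1 NAND 0 = 1
n6 = n4 NAND x4 = 0 NAND 0 = 1
n7 = n6 NAND n4 = 1 NAND 0 = 1
n8 = n5 OR n2 = 1 OR 0 = 1
n10 = NOT x3 = NOT 0 = 1
n11 = n10 NAND n7 = 1 NAND 1 = 0
n13 = n2 NAND n4 = 0 NAND 0 = 1
n14 = n8 NAND n10 = 1 NAND 1 = 0
n15 = n13 NAND n6 = 1 NAND 1 = 0
n16 = NOT n15 = NOT 0 = 1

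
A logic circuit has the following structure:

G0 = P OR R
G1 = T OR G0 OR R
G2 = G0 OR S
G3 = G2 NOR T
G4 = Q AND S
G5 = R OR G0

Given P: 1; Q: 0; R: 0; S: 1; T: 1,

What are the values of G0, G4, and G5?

G0 = 1  G4 = 0  G5 = 1

G0 = P OR R = 1 OR 0 = 1
G4 = Q AND S = 0 AND 1 = 0
G5 = R OR G0 = 0 OR 1 = 1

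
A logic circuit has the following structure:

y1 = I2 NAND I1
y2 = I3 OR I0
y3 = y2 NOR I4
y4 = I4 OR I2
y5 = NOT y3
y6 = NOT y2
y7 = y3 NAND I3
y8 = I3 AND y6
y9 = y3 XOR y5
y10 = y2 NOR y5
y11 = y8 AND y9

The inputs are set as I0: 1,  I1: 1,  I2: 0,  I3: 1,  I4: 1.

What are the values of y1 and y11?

y1 = I2 NAND I1 = 0 NAND 1 = 1
y2 = I3 OR I0 = 1 OR 1 = 1
y3 = y2 NOR I4 = 1 NOR 1 = 0
y5 = NOT y3 = NOT 0 = 1
y6 = NOT y2 = NOT 1 = 0
y8 = I3 AND y6 = 1 AND 0 = 0
y9 = y3 XOR y5 = 0 XOR 1 = 1
y11 = y8 AND y9 = 0 AND 1 = 0

y1 = 1, y11 = 0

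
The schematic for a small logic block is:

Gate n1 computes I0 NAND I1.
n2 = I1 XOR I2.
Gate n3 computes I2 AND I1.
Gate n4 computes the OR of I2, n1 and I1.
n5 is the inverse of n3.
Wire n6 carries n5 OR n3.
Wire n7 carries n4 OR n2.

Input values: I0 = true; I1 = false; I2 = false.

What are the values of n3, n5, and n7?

n1 = I0 NAND I1 = true NAND false = true
n2 = I1 XOR I2 = false XOR false = false
n3 = I2 AND I1 = false AND false = false
n4 = I2 OR n1 OR I1 = false OR true OR false = true
n5 = NOT n3 = NOT false = true
n7 = n4 OR n2 = true OR false = true

n3 = false, n5 = true, n7 = true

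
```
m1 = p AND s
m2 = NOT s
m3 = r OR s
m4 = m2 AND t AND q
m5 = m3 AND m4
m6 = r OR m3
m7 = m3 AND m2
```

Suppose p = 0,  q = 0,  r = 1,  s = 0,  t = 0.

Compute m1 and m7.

m1 = p AND s = 0 AND 0 = 0
m2 = NOT s = NOT 0 = 1
m3 = r OR s = 1 OR 0 = 1
m7 = m3 AND m2 = 1 AND 1 = 1

m1 = 0, m7 = 1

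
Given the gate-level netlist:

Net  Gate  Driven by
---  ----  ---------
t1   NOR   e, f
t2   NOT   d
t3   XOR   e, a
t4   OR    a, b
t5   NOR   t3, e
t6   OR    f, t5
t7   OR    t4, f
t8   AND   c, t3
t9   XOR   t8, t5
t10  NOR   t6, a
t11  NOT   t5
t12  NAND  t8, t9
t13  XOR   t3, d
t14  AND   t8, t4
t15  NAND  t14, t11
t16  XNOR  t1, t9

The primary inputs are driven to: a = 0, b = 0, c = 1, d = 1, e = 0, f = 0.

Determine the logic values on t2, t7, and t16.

t1 = e NOR f = 0 NOR 0 = 1
t2 = NOT d = NOT 1 = 0
t3 = e XOR a = 0 XOR 0 = 0
t4 = a OR b = 0 OR 0 = 0
t5 = t3 NOR e = 0 NOR 0 = 1
t7 = t4 OR f = 0 OR 0 = 0
t8 = c AND t3 = 1 AND 0 = 0
t9 = t8 XOR t5 = 0 XOR 1 = 1
t16 = t1 XNOR t9 = 1 XNOR 1 = 1

t2 = 0; t7 = 0; t16 = 1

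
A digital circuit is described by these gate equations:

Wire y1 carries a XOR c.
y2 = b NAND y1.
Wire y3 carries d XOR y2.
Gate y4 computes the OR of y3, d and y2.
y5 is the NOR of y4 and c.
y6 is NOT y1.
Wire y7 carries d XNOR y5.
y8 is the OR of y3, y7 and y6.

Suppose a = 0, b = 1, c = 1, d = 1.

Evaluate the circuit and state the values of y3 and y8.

y3 = 1  y8 = 1

y1 = a XOR c = 0 XOR 1 = 1
y2 = b NAND y1 = 1 NAND 1 = 0
y3 = d XOR y2 = 1 XOR 0 = 1
y4 = y3 OR d OR y2 = 1 OR 1 OR 0 = 1
y5 = y4 NOR c = 1 NOR 1 = 0
y6 = NOT y1 = NOT 1 = 0
y7 = d XNOR y5 = 1 XNOR 0 = 0
y8 = y3 OR y7 OR y6 = 1 OR 0 OR 0 = 1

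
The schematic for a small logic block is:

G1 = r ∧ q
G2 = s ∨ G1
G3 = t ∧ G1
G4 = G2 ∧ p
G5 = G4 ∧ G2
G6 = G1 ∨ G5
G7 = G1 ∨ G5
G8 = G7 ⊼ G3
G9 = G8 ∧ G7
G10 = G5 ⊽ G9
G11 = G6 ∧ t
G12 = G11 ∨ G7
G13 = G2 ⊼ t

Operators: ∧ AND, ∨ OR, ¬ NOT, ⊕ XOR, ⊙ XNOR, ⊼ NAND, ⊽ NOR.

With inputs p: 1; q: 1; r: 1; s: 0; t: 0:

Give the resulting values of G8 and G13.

G1 = r AND q = 1 AND 1 = 1
G2 = s OR G1 = 0 OR 1 = 1
G3 = t AND G1 = 0 AND 1 = 0
G4 = G2 AND p = 1 AND 1 = 1
G5 = G4 AND G2 = 1 AND 1 = 1
G7 = G1 OR G5 = 1 OR 1 = 1
G8 = G7 NAND G3 = 1 NAND 0 = 1
G13 = G2 NAND t = 1 NAND 0 = 1

G8 = 1, G13 = 1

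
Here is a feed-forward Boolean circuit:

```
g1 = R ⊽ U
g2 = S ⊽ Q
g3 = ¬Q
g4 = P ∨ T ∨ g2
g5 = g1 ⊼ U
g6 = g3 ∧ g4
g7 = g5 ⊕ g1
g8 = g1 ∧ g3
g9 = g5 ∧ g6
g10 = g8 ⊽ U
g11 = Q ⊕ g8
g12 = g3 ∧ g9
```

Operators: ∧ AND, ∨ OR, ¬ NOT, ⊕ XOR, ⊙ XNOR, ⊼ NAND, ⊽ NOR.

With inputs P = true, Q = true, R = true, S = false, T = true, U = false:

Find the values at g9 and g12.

g1 = R NOR U = true NOR false = false
g2 = S NOR Q = false NOR true = false
g3 = NOT Q = NOT true = false
g4 = P OR T OR g2 = true OR true OR false = true
g5 = g1 NAND U = false NAND false = true
g6 = g3 AND g4 = false AND true = false
g9 = g5 AND g6 = true AND false = false
g12 = g3 AND g9 = false AND false = false

g9 = false, g12 = false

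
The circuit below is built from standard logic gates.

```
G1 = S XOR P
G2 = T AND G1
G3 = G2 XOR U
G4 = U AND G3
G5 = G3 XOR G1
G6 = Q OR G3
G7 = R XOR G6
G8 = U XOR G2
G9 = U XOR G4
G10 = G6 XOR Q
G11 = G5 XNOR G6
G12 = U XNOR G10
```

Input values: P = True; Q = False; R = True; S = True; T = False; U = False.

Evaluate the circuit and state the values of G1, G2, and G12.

G1 = False  G2 = False  G12 = True

G1 = S XOR P = True XOR True = False
G2 = T AND G1 = False AND False = False
G3 = G2 XOR U = False XOR False = False
G6 = Q OR G3 = False OR False = False
G10 = G6 XOR Q = False XOR False = False
G12 = U XNOR G10 = False XNOR False = True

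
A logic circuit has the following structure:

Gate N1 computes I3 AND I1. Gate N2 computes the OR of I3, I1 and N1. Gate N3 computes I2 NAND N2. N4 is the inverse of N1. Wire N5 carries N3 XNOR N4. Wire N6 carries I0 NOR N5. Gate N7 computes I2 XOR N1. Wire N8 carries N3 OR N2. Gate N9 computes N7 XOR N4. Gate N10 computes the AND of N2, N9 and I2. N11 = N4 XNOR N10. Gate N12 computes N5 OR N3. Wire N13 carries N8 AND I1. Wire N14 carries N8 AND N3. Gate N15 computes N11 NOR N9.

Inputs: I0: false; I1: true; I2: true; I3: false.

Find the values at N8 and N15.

N8 = true; N15 = true

N1 = I3 AND I1 = false AND true = false
N2 = I3 OR I1 OR N1 = false OR true OR false = true
N3 = I2 NAND N2 = true NAND true = false
N4 = NOT N1 = NOT false = true
N7 = I2 XOR N1 = true XOR false = true
N8 = N3 OR N2 = false OR true = true
N9 = N7 XOR N4 = true XOR true = false
N10 = N2 AND N9 AND I2 = true AND false AND true = false
N11 = N4 XNOR N10 = true XNOR false = false
N15 = N11 NOR N9 = false NOR false = true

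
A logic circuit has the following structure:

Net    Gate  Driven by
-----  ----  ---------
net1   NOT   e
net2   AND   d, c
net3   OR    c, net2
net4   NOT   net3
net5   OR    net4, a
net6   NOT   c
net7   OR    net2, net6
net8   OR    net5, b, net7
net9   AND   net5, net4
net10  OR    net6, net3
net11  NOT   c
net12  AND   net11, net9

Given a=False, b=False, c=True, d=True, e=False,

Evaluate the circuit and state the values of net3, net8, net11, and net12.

net2 = d AND c = True AND True = True
net3 = c OR net2 = True OR True = True
net4 = NOT net3 = NOT True = False
net5 = net4 OR a = False OR False = False
net6 = NOT c = NOT True = False
net7 = net2 OR net6 = True OR False = True
net8 = net5 OR b OR net7 = False OR False OR True = True
net9 = net5 AND net4 = False AND False = False
net11 = NOT c = NOT True = False
net12 = net11 AND net9 = False AND False = False

net3 = True, net8 = True, net11 = False, net12 = False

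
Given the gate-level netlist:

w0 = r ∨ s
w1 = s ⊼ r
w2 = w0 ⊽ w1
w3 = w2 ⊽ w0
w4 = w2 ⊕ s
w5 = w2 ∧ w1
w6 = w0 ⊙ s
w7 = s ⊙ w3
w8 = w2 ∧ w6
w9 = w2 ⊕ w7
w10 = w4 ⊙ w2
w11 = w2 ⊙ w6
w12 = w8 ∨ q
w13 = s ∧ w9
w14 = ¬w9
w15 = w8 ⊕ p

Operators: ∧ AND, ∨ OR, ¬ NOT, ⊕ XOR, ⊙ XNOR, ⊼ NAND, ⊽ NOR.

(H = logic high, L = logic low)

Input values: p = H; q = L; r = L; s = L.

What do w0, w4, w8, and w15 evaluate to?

w0 = L, w4 = L, w8 = L, w15 = H

w0 = r OR s = L OR L = L
w1 = s NAND r = L NAND L = H
w2 = w0 NOR w1 = L NOR H = L
w4 = w2 XOR s = L XOR L = L
w6 = w0 XNOR s = L XNOR L = H
w8 = w2 AND w6 = L AND H = L
w15 = w8 XOR p = L XOR H = H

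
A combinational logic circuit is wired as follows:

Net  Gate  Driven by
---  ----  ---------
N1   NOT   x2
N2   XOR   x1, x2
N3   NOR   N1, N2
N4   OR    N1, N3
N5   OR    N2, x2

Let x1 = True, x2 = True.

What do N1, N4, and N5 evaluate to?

N1 = False  N4 = True  N5 = True

N1 = NOT x2 = NOT True = False
N2 = x1 XOR x2 = True XOR True = False
N3 = N1 NOR N2 = False NOR False = True
N4 = N1 OR N3 = False OR True = True
N5 = N2 OR x2 = False OR True = True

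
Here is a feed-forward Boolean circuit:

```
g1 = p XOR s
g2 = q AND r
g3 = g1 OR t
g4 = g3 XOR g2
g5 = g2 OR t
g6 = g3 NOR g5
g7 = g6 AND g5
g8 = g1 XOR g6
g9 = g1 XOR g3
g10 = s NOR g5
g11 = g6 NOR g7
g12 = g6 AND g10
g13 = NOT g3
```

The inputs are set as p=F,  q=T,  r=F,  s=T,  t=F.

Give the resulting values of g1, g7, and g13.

g1 = T  g7 = F  g13 = F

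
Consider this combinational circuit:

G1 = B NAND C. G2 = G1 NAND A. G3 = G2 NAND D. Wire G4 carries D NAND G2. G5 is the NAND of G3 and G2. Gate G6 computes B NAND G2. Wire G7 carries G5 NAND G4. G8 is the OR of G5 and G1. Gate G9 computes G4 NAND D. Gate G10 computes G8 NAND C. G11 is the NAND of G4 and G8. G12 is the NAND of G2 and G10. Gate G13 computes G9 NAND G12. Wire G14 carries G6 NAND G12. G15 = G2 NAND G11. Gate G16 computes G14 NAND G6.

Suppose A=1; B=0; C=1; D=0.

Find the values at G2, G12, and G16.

G2 = 0; G12 = 1; G16 = 1

G1 = B NAND C = 0 NAND 1 = 1
G2 = G1 NAND A = 1 NAND 1 = 0
G3 = G2 NAND D = 0 NAND 0 = 1
G5 = G3 NAND G2 = 1 NAND 0 = 1
G6 = B NAND G2 = 0 NAND 0 = 1
G8 = G5 OR G1 = 1 OR 1 = 1
G10 = G8 NAND C = 1 NAND 1 = 0
G12 = G2 NAND G10 = 0 NAND 0 = 1
G14 = G6 NAND G12 = 1 NAND 1 = 0
G16 = G14 NAND G6 = 0 NAND 1 = 1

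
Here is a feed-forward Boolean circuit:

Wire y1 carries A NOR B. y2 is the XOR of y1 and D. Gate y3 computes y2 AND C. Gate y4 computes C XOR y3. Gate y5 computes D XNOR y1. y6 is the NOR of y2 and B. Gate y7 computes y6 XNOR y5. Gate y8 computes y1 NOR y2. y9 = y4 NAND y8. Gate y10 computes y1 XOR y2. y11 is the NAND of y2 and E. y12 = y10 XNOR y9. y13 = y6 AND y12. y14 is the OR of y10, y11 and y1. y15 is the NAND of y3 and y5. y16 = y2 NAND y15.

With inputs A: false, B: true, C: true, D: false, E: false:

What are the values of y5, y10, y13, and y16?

y5 = true  y10 = false  y13 = false  y16 = true

y1 = A NOR B = false NOR true = false
y2 = y1 XOR D = false XOR false = false
y3 = y2 AND C = false AND true = false
y4 = C XOR y3 = true XOR false = true
y5 = D XNOR y1 = false XNOR false = true
y6 = y2 NOR B = false NOR true = false
y8 = y1 NOR y2 = false NOR false = true
y9 = y4 NAND y8 = true NAND true = false
y10 = y1 XOR y2 = false XOR false = false
y12 = y10 XNOR y9 = false XNOR false = true
y13 = y6 AND y12 = false AND true = false
y15 = y3 NAND y5 = false NAND true = true
y16 = y2 NAND y15 = false NAND true = true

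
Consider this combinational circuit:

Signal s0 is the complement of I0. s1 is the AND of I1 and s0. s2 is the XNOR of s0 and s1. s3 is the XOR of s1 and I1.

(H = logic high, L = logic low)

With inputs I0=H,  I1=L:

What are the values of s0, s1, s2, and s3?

s0 = L, s1 = L, s2 = H, s3 = L

s0 = NOT I0 = NOT H = L
s1 = I1 AND s0 = L AND L = L
s2 = s0 XNOR s1 = L XNOR L = H
s3 = s1 XOR I1 = L XOR L = L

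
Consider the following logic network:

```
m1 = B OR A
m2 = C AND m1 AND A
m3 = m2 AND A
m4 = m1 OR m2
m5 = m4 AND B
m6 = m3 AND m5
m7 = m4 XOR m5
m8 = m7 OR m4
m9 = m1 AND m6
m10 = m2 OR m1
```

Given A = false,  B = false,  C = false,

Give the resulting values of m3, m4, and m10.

m3 = false; m4 = false; m10 = false

m1 = B OR A = false OR false = false
m2 = C AND m1 AND A = false AND false AND false = false
m3 = m2 AND A = false AND false = false
m4 = m1 OR m2 = false OR false = false
m10 = m2 OR m1 = false OR false = false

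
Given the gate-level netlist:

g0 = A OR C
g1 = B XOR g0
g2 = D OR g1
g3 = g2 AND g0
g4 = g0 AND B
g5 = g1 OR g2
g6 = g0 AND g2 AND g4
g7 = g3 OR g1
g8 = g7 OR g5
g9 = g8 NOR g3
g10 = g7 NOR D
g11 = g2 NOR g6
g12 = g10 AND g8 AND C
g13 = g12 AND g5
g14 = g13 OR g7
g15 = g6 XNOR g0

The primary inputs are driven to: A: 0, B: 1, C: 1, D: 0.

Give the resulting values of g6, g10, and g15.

g6 = 0  g10 = 1  g15 = 0

g0 = A OR C = 0 OR 1 = 1
g1 = B XOR g0 = 1 XOR 1 = 0
g2 = D OR g1 = 0 OR 0 = 0
g3 = g2 AND g0 = 0 AND 1 = 0
g4 = g0 AND B = 1 AND 1 = 1
g6 = g0 AND g2 AND g4 = 1 AND 0 AND 1 = 0
g7 = g3 OR g1 = 0 OR 0 = 0
g10 = g7 NOR D = 0 NOR 0 = 1
g15 = g6 XNOR g0 = 0 XNOR 1 = 0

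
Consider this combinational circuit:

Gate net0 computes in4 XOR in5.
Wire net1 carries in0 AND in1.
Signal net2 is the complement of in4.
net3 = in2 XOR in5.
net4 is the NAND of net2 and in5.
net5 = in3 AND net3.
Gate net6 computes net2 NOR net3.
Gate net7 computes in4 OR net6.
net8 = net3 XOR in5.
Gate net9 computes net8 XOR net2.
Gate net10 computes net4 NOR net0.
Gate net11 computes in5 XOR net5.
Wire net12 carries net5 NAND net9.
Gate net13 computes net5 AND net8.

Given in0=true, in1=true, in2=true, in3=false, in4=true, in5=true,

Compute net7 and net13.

net7 = true, net13 = false

net2 = NOT in4 = NOT true = false
net3 = in2 XOR in5 = true XOR true = false
net5 = in3 AND net3 = false AND false = false
net6 = net2 NOR net3 = false NOR false = true
net7 = in4 OR net6 = true OR true = true
net8 = net3 XOR in5 = false XOR true = true
net13 = net5 AND net8 = false AND true = false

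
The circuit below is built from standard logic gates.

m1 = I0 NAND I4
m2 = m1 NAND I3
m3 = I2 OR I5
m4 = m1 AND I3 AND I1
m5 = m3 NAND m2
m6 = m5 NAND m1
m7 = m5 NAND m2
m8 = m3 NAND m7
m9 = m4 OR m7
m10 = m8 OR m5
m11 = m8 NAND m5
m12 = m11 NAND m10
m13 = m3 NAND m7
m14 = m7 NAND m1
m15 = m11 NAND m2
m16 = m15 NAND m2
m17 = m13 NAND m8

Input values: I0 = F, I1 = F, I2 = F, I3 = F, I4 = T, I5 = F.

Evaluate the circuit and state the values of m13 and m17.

m13 = T, m17 = F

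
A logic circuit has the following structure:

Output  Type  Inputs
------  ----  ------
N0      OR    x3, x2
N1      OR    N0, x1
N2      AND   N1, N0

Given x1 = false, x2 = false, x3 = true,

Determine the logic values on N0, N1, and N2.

N0 = true, N1 = true, N2 = true

N0 = x3 OR x2 = true OR false = true
N1 = N0 OR x1 = true OR false = true
N2 = N1 AND N0 = true AND true = true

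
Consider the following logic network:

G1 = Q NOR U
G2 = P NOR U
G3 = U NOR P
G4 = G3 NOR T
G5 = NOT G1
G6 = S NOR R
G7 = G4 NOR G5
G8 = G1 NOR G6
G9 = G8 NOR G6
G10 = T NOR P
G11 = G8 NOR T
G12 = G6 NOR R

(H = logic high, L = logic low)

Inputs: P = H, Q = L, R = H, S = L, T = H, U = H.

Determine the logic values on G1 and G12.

G1 = L, G12 = L

G1 = Q NOR U = L NOR H = L
G6 = S NOR R = L NOR H = L
G12 = G6 NOR R = L NOR H = L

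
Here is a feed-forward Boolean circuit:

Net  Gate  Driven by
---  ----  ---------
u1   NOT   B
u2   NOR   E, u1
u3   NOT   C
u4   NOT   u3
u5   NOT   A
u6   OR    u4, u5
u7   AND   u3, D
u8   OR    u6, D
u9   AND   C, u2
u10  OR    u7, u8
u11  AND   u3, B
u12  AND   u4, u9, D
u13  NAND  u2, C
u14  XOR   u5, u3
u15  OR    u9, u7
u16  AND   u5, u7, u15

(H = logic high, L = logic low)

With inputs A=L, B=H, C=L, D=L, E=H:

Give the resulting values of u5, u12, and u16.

u1 = NOT B = NOT H = L
u2 = E NOR u1 = H NOR L = L
u3 = NOT C = NOT L = H
u4 = NOT u3 = NOT H = L
u5 = NOT A = NOT L = H
u7 = u3 AND D = H AND L = L
u9 = C AND u2 = L AND L = L
u12 = u4 AND u9 AND D = L AND L AND L = L
u15 = u9 OR u7 = L OR L = L
u16 = u5 AND u7 AND u15 = H AND L AND L = L

u5 = H  u12 = L  u16 = L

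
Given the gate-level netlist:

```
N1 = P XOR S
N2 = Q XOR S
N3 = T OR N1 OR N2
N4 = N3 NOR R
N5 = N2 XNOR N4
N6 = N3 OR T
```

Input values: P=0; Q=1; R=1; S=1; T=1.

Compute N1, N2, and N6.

N1 = 1, N2 = 0, N6 = 1

N1 = P XOR S = 0 XOR 1 = 1
N2 = Q XOR S = 1 XOR 1 = 0
N3 = T OR N1 OR N2 = 1 OR 1 OR 0 = 1
N6 = N3 OR T = 1 OR 1 = 1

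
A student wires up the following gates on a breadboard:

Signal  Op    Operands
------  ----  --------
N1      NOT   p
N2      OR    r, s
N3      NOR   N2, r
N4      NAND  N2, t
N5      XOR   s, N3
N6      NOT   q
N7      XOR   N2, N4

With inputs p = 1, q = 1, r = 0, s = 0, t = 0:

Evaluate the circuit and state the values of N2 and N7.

N2 = r OR s = 0 OR 0 = 0
N4 = N2 NAND t = 0 NAND 0 = 1
N7 = N2 XOR N4 = 0 XOR 1 = 1

N2 = 0; N7 = 1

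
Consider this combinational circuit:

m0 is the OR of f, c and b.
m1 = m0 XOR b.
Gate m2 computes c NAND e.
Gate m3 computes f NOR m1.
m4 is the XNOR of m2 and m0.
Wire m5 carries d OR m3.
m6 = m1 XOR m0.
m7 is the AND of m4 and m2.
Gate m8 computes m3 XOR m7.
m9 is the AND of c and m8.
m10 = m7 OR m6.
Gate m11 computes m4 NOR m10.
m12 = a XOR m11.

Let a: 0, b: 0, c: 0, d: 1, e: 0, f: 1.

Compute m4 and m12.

m4 = 1  m12 = 0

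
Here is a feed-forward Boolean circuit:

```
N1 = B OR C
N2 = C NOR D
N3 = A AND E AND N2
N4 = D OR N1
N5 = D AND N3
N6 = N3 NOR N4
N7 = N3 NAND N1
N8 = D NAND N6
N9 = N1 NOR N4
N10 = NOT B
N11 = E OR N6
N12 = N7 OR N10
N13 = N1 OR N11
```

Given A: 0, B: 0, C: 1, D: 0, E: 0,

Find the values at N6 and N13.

N1 = B OR C = 0 OR 1 = 1
N2 = C NOR D = 1 NOR 0 = 0
N3 = A AND E AND N2 = 0 AND 0 AND 0 = 0
N4 = D OR N1 = 0 OR 1 = 1
N6 = N3 NOR N4 = 0 NOR 1 = 0
N11 = E OR N6 = 0 OR 0 = 0
N13 = N1 OR N11 = 1 OR 0 = 1

N6 = 0, N13 = 1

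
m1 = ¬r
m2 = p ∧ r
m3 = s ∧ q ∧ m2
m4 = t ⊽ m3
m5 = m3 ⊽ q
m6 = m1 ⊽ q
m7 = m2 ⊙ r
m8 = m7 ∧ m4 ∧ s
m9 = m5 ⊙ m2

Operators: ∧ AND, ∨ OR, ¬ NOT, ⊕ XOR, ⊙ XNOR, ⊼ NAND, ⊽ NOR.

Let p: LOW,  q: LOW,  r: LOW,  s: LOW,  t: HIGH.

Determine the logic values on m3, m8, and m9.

m2 = p AND r = LOW AND LOW = LOW
m3 = s AND q AND m2 = LOW AND LOW AND LOW = LOW
m4 = t NOR m3 = HIGH NOR LOW = LOW
m5 = m3 NOR q = LOW NOR LOW = HIGH
m7 = m2 XNOR r = LOW XNOR LOW = HIGH
m8 = m7 AND m4 AND s = HIGH AND LOW AND LOW = LOW
m9 = m5 XNOR m2 = HIGH XNOR LOW = LOW

m3 = LOW; m8 = LOW; m9 = LOW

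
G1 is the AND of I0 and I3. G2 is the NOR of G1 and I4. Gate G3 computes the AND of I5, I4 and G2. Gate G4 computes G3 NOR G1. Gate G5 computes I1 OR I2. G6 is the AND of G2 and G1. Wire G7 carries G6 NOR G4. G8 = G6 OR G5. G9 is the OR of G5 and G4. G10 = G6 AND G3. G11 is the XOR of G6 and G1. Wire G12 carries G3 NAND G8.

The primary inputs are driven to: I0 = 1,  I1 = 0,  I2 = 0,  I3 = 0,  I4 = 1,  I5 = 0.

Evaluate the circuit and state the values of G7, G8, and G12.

G1 = I0 AND I3 = 1 AND 0 = 0
G2 = G1 NOR I4 = 0 NOR 1 = 0
G3 = I5 AND I4 AND G2 = 0 AND 1 AND 0 = 0
G4 = G3 NOR G1 = 0 NOR 0 = 1
G5 = I1 OR I2 = 0 OR 0 = 0
G6 = G2 AND G1 = 0 AND 0 = 0
G7 = G6 NOR G4 = 0 NOR 1 = 0
G8 = G6 OR G5 = 0 OR 0 = 0
G12 = G3 NAND G8 = 0 NAND 0 = 1

G7 = 0; G8 = 0; G12 = 1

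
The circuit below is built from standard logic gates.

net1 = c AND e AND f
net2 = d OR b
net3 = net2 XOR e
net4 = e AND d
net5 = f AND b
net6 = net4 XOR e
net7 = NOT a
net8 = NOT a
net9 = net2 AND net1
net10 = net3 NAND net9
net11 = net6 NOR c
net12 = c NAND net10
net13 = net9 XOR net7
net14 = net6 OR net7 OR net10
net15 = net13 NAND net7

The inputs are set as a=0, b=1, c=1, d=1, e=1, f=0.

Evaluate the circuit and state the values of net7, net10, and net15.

net1 = c AND e AND f = 1 AND 1 AND 0 = 0
net2 = d OR b = 1 OR 1 = 1
net3 = net2 XOR e = 1 XOR 1 = 0
net7 = NOT a = NOT 0 = 1
net9 = net2 AND net1 = 1 AND 0 = 0
net10 = net3 NAND net9 = 0 NAND 0 = 1
net13 = net9 XOR net7 = 0 XOR 1 = 1
net15 = net13 NAND net7 = 1 NAND 1 = 0

net7 = 1  net10 = 1  net15 = 0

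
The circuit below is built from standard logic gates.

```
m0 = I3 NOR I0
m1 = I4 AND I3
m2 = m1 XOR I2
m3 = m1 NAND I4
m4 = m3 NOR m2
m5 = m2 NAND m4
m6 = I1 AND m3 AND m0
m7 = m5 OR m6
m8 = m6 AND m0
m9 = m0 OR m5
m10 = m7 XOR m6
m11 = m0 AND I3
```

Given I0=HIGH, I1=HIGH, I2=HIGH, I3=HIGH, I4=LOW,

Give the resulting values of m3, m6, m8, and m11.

m0 = I3 NOR I0 = HIGH NOR HIGH = LOW
m1 = I4 AND I3 = LOW AND HIGH = LOW
m3 = m1 NAND I4 = LOW NAND LOW = HIGH
m6 = I1 AND m3 AND m0 = HIGH AND HIGH AND LOW = LOW
m8 = m6 AND m0 = LOW AND LOW = LOW
m11 = m0 AND I3 = LOW AND HIGH = LOW

m3 = HIGH, m6 = LOW, m8 = LOW, m11 = LOW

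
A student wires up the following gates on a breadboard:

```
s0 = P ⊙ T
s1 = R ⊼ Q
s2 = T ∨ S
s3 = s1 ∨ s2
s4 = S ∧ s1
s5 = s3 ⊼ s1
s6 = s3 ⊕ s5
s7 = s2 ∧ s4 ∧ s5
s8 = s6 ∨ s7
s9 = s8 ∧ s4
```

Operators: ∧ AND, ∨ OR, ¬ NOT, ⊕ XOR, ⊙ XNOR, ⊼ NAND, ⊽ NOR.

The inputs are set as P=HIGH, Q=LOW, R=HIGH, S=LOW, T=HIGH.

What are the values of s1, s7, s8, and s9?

s1 = R NAND Q = HIGH NAND LOW = HIGH
s2 = T OR S = HIGH OR LOW = HIGH
s3 = s1 OR s2 = HIGH OR HIGH = HIGH
s4 = S AND s1 = LOW AND HIGH = LOW
s5 = s3 NAND s1 = HIGH NAND HIGH = LOW
s6 = s3 XOR s5 = HIGH XOR LOW = HIGH
s7 = s2 AND s4 AND s5 = HIGH AND LOW AND LOW = LOW
s8 = s6 OR s7 = HIGH OR LOW = HIGH
s9 = s8 AND s4 = HIGH AND LOW = LOW

s1 = HIGH, s7 = LOW, s8 = HIGH, s9 = LOW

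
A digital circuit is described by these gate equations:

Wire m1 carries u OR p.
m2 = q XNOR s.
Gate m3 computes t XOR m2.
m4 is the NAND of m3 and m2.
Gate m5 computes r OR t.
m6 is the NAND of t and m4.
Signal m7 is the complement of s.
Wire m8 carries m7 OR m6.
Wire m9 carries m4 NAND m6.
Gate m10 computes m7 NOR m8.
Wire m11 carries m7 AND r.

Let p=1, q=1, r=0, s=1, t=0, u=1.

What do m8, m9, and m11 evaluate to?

m8 = 1; m9 = 1; m11 = 0

m2 = q XNOR s = 1 XNOR 1 = 1
m3 = t XOR m2 = 0 XOR 1 = 1
m4 = m3 NAND m2 = 1 NAND 1 = 0
m6 = t NAND m4 = 0 NAND 0 = 1
m7 = NOT s = NOT 1 = 0
m8 = m7 OR m6 = 0 OR 1 = 1
m9 = m4 NAND m6 = 0 NAND 1 = 1
m11 = m7 AND r = 0 AND 0 = 0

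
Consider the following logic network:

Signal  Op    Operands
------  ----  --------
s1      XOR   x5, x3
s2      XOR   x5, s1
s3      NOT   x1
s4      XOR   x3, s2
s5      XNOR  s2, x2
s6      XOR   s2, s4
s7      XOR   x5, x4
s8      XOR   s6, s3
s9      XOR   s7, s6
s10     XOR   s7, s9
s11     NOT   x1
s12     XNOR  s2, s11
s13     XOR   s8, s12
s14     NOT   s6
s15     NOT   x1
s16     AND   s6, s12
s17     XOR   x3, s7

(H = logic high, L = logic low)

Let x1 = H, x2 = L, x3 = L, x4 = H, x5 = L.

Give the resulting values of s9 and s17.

s1 = x5 XOR x3 = L XOR L = L
s2 = x5 XOR s1 = L XOR L = L
s4 = x3 XOR s2 = L XOR L = L
s6 = s2 XOR s4 = L XOR L = L
s7 = x5 XOR x4 = L XOR H = H
s9 = s7 XOR s6 = H XOR L = H
s17 = x3 XOR s7 = L XOR H = H

s9 = H; s17 = H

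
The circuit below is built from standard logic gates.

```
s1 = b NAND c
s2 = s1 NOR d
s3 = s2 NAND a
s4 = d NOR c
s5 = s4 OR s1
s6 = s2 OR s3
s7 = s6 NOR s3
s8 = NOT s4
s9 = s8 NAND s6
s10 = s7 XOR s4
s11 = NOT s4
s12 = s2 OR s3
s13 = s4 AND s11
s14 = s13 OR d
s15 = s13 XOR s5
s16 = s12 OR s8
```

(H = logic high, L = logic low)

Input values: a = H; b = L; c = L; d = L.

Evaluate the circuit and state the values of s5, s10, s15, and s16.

s5 = H  s10 = H  s15 = H  s16 = H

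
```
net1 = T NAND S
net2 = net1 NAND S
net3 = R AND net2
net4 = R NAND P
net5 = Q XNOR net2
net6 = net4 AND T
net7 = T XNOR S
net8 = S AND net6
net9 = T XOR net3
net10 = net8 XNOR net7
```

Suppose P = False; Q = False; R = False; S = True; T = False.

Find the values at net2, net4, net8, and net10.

net1 = T NAND S = False NAND True = True
net2 = net1 NAND S = True NAND True = False
net4 = R NAND P = False NAND False = True
net6 = net4 AND T = True AND False = False
net7 = T XNOR S = False XNOR True = False
net8 = S AND net6 = True AND False = False
net10 = net8 XNOR net7 = False XNOR False = True

net2 = False, net4 = True, net8 = False, net10 = True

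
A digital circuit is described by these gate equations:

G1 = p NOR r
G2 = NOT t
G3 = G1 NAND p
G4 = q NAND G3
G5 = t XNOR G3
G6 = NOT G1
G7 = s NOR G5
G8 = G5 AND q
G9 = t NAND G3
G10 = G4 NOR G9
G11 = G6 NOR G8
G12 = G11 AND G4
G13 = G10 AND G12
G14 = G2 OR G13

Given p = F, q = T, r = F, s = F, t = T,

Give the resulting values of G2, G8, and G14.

G2 = F; G8 = T; G14 = F

G1 = p NOR r = F NOR F = T
G2 = NOT t = NOT T = F
G3 = G1 NAND p = T NAND F = T
G4 = q NAND G3 = T NAND T = F
G5 = t XNOR G3 = T XNOR T = T
G6 = NOT G1 = NOT T = F
G8 = G5 AND q = T AND T = T
G9 = t NAND G3 = T NAND T = F
G10 = G4 NOR G9 = F NOR F = T
G11 = G6 NOR G8 = F NOR T = F
G12 = G11 AND G4 = F AND F = F
G13 = G10 AND G12 = T AND F = F
G14 = G2 OR G13 = F OR F = F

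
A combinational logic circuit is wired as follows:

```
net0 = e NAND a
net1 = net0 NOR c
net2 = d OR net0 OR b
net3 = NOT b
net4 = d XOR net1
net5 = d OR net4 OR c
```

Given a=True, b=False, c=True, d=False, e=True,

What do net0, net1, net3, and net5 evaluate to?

net0 = False, net1 = False, net3 = True, net5 = True

net0 = e NAND a = True NAND True = False
net1 = net0 NOR c = False NOR True = False
net3 = NOT b = NOT False = True
net4 = d XOR net1 = False XOR False = False
net5 = d OR net4 OR c = False OR False OR True = True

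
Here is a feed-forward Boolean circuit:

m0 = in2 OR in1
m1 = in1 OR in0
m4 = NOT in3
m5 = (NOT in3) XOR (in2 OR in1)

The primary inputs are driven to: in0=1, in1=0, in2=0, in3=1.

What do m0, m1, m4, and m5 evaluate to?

m0 = 0, m1 = 1, m4 = 0, m5 = 0

m0 = 0 OR 0 = 0
m1 = 0 OR 1 = 1
m4 = NOT 1 = 0
m5 = (NOT 1) XOR (0 OR 0) = 0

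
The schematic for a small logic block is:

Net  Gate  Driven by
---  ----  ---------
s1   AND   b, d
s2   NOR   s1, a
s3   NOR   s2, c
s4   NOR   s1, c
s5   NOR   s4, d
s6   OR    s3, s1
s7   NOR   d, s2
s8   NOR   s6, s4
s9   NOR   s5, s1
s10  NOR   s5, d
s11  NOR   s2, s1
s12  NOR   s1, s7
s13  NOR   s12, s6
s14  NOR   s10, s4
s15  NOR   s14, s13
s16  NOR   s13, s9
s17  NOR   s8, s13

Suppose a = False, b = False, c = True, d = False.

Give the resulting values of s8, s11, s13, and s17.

s1 = b AND d = False AND False = False
s2 = s1 NOR a = False NOR False = True
s3 = s2 NOR c = True NOR True = False
s4 = s1 NOR c = False NOR True = False
s6 = s3 OR s1 = False OR False = False
s7 = d NOR s2 = False NOR True = False
s8 = s6 NOR s4 = False NOR False = True
s11 = s2 NOR s1 = True NOR False = False
s12 = s1 NOR s7 = False NOR False = True
s13 = s12 NOR s6 = True NOR False = False
s17 = s8 NOR s13 = True NOR False = False

s8 = True, s11 = False, s13 = False, s17 = False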